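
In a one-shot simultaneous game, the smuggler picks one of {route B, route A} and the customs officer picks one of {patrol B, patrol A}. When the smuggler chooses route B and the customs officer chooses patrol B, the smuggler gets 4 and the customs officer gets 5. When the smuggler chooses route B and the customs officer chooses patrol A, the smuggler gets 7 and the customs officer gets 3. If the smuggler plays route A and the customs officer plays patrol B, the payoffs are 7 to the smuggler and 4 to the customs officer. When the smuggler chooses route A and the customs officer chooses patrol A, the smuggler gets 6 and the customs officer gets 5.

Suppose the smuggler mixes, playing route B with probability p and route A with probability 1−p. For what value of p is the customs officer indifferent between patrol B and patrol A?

p = 1/3

For the customs officer to be willing to mix, the customs officer must be indifferent between patrol B and patrol A, which pins down the smuggler's mix.
  the customs officer's payoff to patrol B: p·5 + (1−p)·4 = p + 4
  the customs officer's payoff to patrol A: p·3 + (1−p)·5 = -2p + 5
  p + 4 = -2p + 5  ⇒  3p = 1  ⇒  p = 1/3.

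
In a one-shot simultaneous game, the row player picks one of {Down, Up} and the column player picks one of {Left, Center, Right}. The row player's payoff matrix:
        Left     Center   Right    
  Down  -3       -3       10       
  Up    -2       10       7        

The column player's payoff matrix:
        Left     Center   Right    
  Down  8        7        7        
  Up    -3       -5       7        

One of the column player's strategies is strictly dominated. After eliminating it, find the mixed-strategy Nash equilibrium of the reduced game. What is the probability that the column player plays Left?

The column player's strategy Center is strictly dominated by Left: 8 > 7 and -3 > -5. Eliminate Center.
The column player's mix must leave the row player indifferent between Down and Up.
  the row player's payoff to Down: q·(-3) + (1−q)·10 = -13q + 10
  the row player's payoff to Up: q·(-2) + (1−q)·7 = -9q + 7
  -13q + 10 = -9q + 7  ⇒  -4q = -3  ⇒  q = 3/4.

q = 3/4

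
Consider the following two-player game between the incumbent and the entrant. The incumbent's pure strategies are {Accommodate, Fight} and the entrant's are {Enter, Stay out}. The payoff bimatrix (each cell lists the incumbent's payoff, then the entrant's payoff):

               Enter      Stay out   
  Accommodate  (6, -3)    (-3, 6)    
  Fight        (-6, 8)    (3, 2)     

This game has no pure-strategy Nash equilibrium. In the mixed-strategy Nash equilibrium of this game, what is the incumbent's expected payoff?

The incumbent's indifference between Accommodate and Fight determines the entrant's mixing probability q:
  the incumbent's expected payoff from Accommodate: q·6 + (1−q)·(-3) = 9q - 3
  the incumbent's expected payoff from Fight: q·(-6) + (1−q)·3 = -9q + 3
  9q - 3 = -9q + 3  ⇒  18q = 6  ⇒  q = 1/3.
At equilibrium the incumbent is indifferent across rows, so the incumbent's payoff equals the payoff from Accommodate: (1/3)·6 + (2/3)·(-3) = 0.

0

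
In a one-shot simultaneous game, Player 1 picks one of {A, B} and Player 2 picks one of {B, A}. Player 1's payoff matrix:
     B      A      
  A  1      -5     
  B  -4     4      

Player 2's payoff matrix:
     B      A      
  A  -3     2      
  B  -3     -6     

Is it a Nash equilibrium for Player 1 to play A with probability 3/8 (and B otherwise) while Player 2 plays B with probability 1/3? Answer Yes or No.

No

Given Player 2's mix q = 1/3, Player 1's payoff from A is -3 but from B is 4/3. Player 1 strictly prefers B, so Player 1 would not mix.
So the proposed profile is not a Nash equilibrium.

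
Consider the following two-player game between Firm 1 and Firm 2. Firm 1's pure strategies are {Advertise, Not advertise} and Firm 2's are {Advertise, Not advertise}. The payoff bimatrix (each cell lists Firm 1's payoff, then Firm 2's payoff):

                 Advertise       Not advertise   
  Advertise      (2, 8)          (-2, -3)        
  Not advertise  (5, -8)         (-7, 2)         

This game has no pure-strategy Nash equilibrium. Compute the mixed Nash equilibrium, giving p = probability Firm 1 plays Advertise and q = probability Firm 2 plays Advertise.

p = 10/21, q = 5/8

Firm 2's indifference between Advertise and Not advertise determines Firm 1's mixing probability p:
  Firm 2's payoff from Advertise: p·8 + (1−p)·(-8) = 16p - 8
  Firm 2's payoff from Not advertise: p·(-3) + (1−p)·2 = -5p + 2
  16p - 8 = -5p + 2  ⇒  21p = 10  ⇒  p = 10/21.
Set Firm 1's expected payoff from Advertise equal to that from Not advertise:
  Firm 1's expected payoff from Advertise: q·2 + (1−q)·(-2) = 4q - 2
  Firm 1's expected payoff from Not advertise: q·5 + (1−q)·(-7) = 12q - 7
  4q - 2 = 12q - 7  ⇒  -8q = -5  ⇒  q = 5/8.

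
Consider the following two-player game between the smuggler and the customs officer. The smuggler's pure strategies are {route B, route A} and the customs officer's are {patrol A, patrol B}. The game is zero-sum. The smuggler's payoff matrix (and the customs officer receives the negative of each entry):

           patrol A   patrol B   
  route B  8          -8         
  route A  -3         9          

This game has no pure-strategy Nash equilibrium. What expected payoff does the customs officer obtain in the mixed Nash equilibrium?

Set the customs officer's expected payoff from patrol A equal to that from patrol B:
  the customs officer's payoff to patrol A: p·(-8) + (1−p)·3 = -11p + 3
  the customs officer's payoff to patrol B: p·8 + (1−p)·(-9) = 17p - 9
  -11p + 3 = 17p - 9  ⇒  -28p = -12  ⇒  p = 3/7.
At equilibrium the customs officer is indifferent across columns, so the customs officer's payoff equals the payoff from patrol A: (3/7)·(-8) + (4/7)·3 = -12/7.

-12/7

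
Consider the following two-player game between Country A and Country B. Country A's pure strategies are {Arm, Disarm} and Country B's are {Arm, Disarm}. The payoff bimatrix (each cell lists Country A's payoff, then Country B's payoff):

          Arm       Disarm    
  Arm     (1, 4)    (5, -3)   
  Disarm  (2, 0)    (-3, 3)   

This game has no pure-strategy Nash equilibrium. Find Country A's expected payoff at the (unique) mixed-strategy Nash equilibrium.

Country A's indifference between Arm and Disarm determines Country B's mixing probability q:
  Country A's expected payoff from Arm: q·1 + (1−q)·5 = -4q + 5
  Country A's expected payoff from Disarm: q·2 + (1−q)·(-3) = 5q - 3
  -4q + 5 = 5q - 3  ⇒  -9q = -8  ⇒  q = 8/9.
At equilibrium Country A is indifferent across rows, so Country A's payoff equals the payoff from Arm: (8/9)·1 + (1/9)·5 = 13/9.

13/9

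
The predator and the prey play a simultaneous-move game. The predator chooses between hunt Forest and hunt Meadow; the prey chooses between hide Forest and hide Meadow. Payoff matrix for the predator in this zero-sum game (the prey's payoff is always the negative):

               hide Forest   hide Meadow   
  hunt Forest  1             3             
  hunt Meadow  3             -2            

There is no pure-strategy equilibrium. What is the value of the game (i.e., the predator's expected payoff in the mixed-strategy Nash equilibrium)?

v = 11/7

The prey's mix must leave the predator indifferent between hunt Forest and hunt Meadow.
  the predator's expected payoff from hunt Forest: q·1 + (1−q)·3 = -2q + 3
  the predator's expected payoff from hunt Meadow: q·3 + (1−q)·(-2) = 5q - 2
  -2q + 3 = 5q - 2  ⇒  -7q = -5  ⇒  q = 5/7.
The value is the predator's expected payoff against this mix (using hunt Forest): (5/7)·1 + (2/7)·3 = 11/7.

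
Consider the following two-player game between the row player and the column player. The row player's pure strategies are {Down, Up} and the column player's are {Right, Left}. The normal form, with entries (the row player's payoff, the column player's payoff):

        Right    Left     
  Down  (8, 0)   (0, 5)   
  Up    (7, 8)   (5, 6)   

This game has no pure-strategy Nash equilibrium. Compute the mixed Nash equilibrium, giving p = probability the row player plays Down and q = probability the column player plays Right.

p = 2/7, q = 5/6

The row player's mix must leave the column player indifferent between Right and Left.
  the column player's expected payoff from Right: p·0 + (1−p)·8 = -8p + 8
  the column player's expected payoff from Left: p·5 + (1−p)·6 = -p + 6
  -8p + 8 = -p + 6  ⇒  -7p = -2  ⇒  p = 2/7.
The row player's indifference between Down and Up determines the column player's mixing probability q:
  the row player's expected payoff from Down: q·8 + (1−q)·0 = 8q
  the row player's expected payoff from Up: q·7 + (1−q)·5 = 2q + 5
  8q = 2q + 5  ⇒  6q = 5  ⇒  q = 5/6.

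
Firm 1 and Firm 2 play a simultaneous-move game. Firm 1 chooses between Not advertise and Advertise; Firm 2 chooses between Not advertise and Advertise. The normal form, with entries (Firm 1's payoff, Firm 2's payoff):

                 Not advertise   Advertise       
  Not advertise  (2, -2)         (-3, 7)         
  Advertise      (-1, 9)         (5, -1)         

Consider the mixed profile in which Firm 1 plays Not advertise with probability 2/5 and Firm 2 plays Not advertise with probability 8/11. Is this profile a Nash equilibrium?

Given Firm 1's mix p = 2/5, Firm 2's payoff from Not advertise is 23/5 but from Advertise is 11/5. Firm 2 strictly prefers Not advertise, so Firm 2 would not mix.
So the proposed profile is not a Nash equilibrium.

No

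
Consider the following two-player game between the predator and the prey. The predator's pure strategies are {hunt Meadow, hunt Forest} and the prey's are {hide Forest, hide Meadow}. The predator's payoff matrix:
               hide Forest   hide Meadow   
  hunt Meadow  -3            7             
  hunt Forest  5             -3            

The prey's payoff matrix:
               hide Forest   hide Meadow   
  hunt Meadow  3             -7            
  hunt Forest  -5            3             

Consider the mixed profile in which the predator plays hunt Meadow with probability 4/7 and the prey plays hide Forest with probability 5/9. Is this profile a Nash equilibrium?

No

Given the predator's mix p = 4/7, the prey's payoff from hide Forest is -3/7 but from hide Meadow is -19/7. The prey strictly prefers hide Forest, so the prey would not mix.
So the proposed profile is not a Nash equilibrium.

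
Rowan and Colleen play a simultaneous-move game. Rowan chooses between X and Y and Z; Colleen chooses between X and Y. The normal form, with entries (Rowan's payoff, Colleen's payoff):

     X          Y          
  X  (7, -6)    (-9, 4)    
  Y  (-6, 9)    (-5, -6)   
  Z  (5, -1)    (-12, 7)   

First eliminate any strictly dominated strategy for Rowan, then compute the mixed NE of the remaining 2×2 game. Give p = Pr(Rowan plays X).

p = 3/5

Rowan's strategy Z is strictly dominated by X: 7 > 5 and -9 > -12. Eliminate Z.
In a mixed equilibrium Colleen is indifferent between X and Y; this condition fixes p.
  Colleen's payoff from X: p·(-6) + (1−p)·9 = -15p + 9
  Colleen's payoff from Y: p·4 + (1−p)·(-6) = 10p - 6
  -15p + 9 = 10p - 6  ⇒  -25p = -15  ⇒  p = 3/5.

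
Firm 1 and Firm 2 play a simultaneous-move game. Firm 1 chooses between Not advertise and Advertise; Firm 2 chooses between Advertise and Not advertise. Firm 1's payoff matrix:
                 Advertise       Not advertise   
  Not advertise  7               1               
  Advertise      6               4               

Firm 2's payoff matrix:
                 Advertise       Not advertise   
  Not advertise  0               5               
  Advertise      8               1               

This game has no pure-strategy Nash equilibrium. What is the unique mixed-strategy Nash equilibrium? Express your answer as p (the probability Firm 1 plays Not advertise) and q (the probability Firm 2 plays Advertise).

Firm 2's indifference between Advertise and Not advertise determines Firm 1's mixing probability p:
  Firm 2's expected payoff from Advertise: p·0 + (1−p)·8 = -8p + 8
  Firm 2's expected payoff from Not advertise: p·5 + (1−p)·1 = 4p + 1
  -8p + 8 = 4p + 1  ⇒  -12p = -7  ⇒  p = 7/12.
Firm 2's mix must leave Firm 1 indifferent between Not advertise and Advertise.
  Firm 1's payoff to Not advertise: q·7 + (1−q)·1 = 6q + 1
  Firm 1's payoff to Advertise: q·6 + (1−q)·4 = 2q + 4
  6q + 1 = 2q + 4  ⇒  4q = 3  ⇒  q = 3/4.

p = 7/12, q = 3/4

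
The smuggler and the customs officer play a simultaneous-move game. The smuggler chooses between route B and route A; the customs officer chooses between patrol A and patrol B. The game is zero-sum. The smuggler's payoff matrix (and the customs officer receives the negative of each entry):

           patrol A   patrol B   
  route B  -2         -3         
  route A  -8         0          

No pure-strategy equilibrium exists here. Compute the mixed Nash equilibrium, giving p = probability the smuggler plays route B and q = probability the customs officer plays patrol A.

Set the customs officer's expected payoff from patrol A equal to that from patrol B:
  the customs officer's payoff from patrol A: p·2 + (1−p)·8 = -6p + 8
  the customs officer's payoff from patrol B: p·3 + (1−p)·0 = 3p
  -6p + 8 = 3p  ⇒  -9p = -8  ⇒  p = 8/9.
The customs officer's mix must leave the smuggler indifferent between route B and route A.
  the smuggler's payoff to route B: q·(-2) + (1−q)·(-3) = q - 3
  the smuggler's payoff to route A: q·(-8) + (1−q)·0 = -8q
  q - 3 = -8q  ⇒  9q = 3  ⇒  q = 1/3.

p = 8/9, q = 1/3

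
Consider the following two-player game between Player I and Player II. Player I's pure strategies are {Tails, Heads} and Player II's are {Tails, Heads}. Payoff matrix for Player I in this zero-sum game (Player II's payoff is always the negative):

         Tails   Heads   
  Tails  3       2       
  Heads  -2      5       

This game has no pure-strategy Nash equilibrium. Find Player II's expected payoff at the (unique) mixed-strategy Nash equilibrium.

-19/8

In a mixed equilibrium Player II is indifferent between Tails and Heads; this condition fixes p.
  Player II's payoff to Tails: p·(-3) + (1−p)·2 = -5p + 2
  Player II's payoff to Heads: p·(-2) + (1−p)·(-5) = 3p - 5
  -5p + 2 = 3p - 5  ⇒  -8p = -7  ⇒  p = 7/8.
At equilibrium Player II is indifferent across columns, so Player II's payoff equals the payoff from Tails: (7/8)·(-3) + (1/8)·2 = -19/8.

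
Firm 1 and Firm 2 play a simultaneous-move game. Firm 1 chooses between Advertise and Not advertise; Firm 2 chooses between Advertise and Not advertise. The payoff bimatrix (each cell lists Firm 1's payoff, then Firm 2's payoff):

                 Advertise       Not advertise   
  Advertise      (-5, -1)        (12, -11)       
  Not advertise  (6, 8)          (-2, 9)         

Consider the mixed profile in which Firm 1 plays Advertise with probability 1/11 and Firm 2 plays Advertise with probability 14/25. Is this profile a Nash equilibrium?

Check Firm 2's indifference given Firm 1's mix p = 1/11:
  payoff from Advertise = 79/11; payoff from Not advertise = 79/11 — equal.
Check Firm 1's indifference given Firm 2's mix q = 14/25:
  payoff from Advertise = 62/25; payoff from Not advertise = 62/25 — equal.
Both players are indifferent, so neither can profitably deviate.

Yes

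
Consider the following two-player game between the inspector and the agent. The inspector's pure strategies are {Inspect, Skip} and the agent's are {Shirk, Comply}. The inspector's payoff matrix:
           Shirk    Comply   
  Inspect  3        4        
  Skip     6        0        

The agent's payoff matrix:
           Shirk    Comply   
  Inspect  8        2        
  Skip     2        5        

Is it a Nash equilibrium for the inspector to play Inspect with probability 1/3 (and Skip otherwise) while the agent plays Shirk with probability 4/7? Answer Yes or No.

Yes

Check the agent's indifference given the inspector's mix p = 1/3:
  payoff from Shirk = 4; payoff from Comply = 4 — equal.
Check the inspector's indifference given the agent's mix q = 4/7:
  payoff from Inspect = 24/7; payoff from Skip = 24/7 — equal.
Both players are indifferent, so neither can profitably deviate.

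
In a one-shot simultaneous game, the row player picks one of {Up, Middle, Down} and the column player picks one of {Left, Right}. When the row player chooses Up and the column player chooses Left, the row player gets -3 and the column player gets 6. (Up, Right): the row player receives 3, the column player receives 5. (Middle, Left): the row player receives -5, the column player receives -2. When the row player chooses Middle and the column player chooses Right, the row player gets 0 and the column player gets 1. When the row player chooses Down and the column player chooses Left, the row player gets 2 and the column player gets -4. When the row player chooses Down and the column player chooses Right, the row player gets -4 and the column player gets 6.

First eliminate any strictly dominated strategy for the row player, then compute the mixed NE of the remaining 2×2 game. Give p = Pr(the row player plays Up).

The row player's strategy Middle is strictly dominated by Up: -3 > -5 and 3 > 0. Eliminate Middle.
The column player's indifference between Left and Right determines the row player's mixing probability p:
  the column player's payoff from Left: p·6 + (1−p)·(-4) = 10p - 4
  the column player's payoff from Right: p·5 + (1−p)·6 = -p + 6
  10p - 4 = -p + 6  ⇒  11p = 10  ⇒  p = 10/11.

p = 10/11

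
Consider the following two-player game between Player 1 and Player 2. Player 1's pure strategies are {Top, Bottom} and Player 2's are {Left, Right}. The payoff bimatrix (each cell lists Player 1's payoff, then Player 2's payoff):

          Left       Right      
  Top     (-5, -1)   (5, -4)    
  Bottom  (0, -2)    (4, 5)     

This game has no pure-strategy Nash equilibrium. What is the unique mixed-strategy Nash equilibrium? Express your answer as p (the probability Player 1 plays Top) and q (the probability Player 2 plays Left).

p = 7/10, q = 1/6

Player 1's mix must leave Player 2 indifferent between Left and Right.
  Player 2's expected payoff from Left: p·(-1) + (1−p)·(-2) = p - 2
  Player 2's expected payoff from Right: p·(-4) + (1−p)·5 = -9p + 5
  p - 2 = -9p + 5  ⇒  10p = 7  ⇒  p = 7/10.
Player 2's mix must leave Player 1 indifferent between Top and Bottom.
  Player 1's payoff to Top: q·(-5) + (1−q)·5 = -10q + 5
  Player 1's payoff to Bottom: q·0 + (1−q)·4 = -4q + 4
  -10q + 5 = -4q + 4  ⇒  -6q = -1  ⇒  q = 1/6.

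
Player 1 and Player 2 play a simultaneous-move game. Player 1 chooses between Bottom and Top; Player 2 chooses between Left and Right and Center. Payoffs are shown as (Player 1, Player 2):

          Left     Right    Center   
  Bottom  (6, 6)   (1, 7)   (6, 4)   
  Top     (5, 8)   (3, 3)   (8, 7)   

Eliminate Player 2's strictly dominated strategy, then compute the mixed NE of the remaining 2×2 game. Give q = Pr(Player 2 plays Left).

Player 2's strategy Center is strictly dominated by Left: 6 > 4 and 8 > 7. Eliminate Center.
Player 1's indifference between Bottom and Top determines Player 2's mixing probability q:
  Player 1's payoff from Bottom: q·6 + (1−q)·1 = 5q + 1
  Player 1's payoff from Top: q·5 + (1−q)·3 = 2q + 3
  5q + 1 = 2q + 3  ⇒  3q = 2  ⇒  q = 2/3.

q = 2/3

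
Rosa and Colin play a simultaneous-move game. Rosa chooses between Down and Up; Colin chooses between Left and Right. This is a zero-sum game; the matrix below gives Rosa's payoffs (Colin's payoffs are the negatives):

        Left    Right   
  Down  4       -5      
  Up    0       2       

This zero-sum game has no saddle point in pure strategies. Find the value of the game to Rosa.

Colin's mix must leave Rosa indifferent between Down and Up.
  Rosa's payoff to Down: q·4 + (1−q)·(-5) = 9q - 5
  Rosa's payoff to Up: q·0 + (1−q)·2 = -2q + 2
  9q - 5 = -2q + 2  ⇒  11q = 7  ⇒  q = 7/11.
The value is Rosa's expected payoff against this mix (using Down): (7/11)·4 + (4/11)·(-5) = 8/11.

v = 8/11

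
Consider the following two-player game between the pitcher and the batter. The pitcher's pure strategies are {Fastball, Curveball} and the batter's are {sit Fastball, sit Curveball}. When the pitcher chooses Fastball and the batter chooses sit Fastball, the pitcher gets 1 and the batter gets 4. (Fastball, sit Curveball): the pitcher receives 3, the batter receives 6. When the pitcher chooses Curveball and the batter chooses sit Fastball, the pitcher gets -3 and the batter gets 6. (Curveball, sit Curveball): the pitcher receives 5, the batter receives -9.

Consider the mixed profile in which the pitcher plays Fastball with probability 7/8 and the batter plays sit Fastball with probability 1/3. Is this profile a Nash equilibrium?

Given the pitcher's mix p = 7/8, the batter's payoff from sit Fastball is 17/4 but from sit Curveball is 33/8. The batter strictly prefers sit Fastball, so the batter would not mix.
So the proposed profile is not a Nash equilibrium.

No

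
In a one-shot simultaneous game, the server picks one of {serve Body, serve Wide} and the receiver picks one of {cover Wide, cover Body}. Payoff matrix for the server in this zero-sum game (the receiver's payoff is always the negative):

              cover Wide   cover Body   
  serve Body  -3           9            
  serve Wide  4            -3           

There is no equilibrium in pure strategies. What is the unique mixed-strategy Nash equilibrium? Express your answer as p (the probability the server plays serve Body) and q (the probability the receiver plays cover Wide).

Set the receiver's expected payoff from cover Wide equal to that from cover Body:
  the receiver's payoff to cover Wide: p·3 + (1−p)·(-4) = 7p - 4
  the receiver's payoff to cover Body: p·(-9) + (1−p)·3 = -12p + 3
  7p - 4 = -12p + 3  ⇒  19p = 7  ⇒  p = 7/19.
The receiver's mix must leave the server indifferent between serve Body and serve Wide.
  the server's payoff from serve Body: q·(-3) + (1−q)·9 = -12q + 9
  the server's payoff from serve Wide: q·4 + (1−q)·(-3) = 7q - 3
  -12q + 9 = 7q - 3  ⇒  -19q = -12  ⇒  q = 12/19.

p = 7/19, q = 12/19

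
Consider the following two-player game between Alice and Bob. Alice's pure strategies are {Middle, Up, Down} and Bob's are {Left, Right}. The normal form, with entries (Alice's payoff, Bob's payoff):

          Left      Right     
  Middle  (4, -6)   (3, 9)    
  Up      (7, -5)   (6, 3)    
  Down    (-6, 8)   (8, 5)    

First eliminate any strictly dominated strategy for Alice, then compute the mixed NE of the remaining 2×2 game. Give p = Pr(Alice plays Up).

p = 3/11

Alice's strategy Middle is strictly dominated by Up: 7 > 4 and 6 > 3. Eliminate Middle.
In a mixed equilibrium Bob is indifferent between Left and Right; this condition fixes p.
  Bob's payoff to Left: p·(-5) + (1−p)·8 = -13p + 8
  Bob's payoff to Right: p·3 + (1−p)·5 = -2p + 5
  -13p + 8 = -2p + 5  ⇒  -11p = -3  ⇒  p = 3/11.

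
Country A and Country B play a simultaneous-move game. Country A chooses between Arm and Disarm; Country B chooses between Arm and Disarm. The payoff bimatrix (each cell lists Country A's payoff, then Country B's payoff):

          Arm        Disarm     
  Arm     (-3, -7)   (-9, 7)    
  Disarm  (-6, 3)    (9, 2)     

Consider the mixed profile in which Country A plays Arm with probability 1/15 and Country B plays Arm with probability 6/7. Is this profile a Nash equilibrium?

Yes

Check Country B's indifference given Country A's mix p = 1/15:
  payoff from Arm = 7/3; payoff from Disarm = 7/3 — equal.
Check Country A's indifference given Country B's mix q = 6/7:
  payoff from Arm = -27/7; payoff from Disarm = -27/7 — equal.
Both players are indifferent, so neither can profitably deviate.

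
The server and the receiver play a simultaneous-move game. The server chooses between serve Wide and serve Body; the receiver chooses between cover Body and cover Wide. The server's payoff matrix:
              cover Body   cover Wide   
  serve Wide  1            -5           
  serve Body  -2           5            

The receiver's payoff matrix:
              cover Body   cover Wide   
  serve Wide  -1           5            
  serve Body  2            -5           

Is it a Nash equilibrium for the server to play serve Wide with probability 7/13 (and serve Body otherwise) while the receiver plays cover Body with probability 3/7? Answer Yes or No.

No

Given the receiver's mix q = 3/7, the server's payoff from serve Wide is -17/7 but from serve Body is 2. The server strictly prefers serve Body, so the server would not mix.
So the proposed profile is not a Nash equilibrium.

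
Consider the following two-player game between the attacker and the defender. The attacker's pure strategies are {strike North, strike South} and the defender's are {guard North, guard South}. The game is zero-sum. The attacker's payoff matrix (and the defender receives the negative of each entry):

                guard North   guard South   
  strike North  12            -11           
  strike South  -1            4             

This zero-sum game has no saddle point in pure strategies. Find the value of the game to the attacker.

In a mixed equilibrium the attacker is indifferent between strike North and strike South; this condition fixes q.
  the attacker's payoff to strike North: q·12 + (1−q)·(-11) = 23q - 11
  the attacker's payoff to strike South: q·(-1) + (1−q)·4 = -5q + 4
  23q - 11 = -5q + 4  ⇒  28q = 15  ⇒  q = 15/28.
The value is the attacker's expected payoff against this mix (using strike North): (15/28)·12 + (13/28)·(-11) = 37/28.

v = 37/28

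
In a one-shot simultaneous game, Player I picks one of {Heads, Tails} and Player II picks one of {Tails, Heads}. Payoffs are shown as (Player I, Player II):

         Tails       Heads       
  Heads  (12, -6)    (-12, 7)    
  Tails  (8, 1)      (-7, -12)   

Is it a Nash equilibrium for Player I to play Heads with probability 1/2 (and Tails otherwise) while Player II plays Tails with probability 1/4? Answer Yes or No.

Given Player II's mix q = 1/4, Player I's payoff from Heads is -6 but from Tails is -13/4. Player I strictly prefers Tails, so Player I would not mix.
So the proposed profile is not a Nash equilibrium.

No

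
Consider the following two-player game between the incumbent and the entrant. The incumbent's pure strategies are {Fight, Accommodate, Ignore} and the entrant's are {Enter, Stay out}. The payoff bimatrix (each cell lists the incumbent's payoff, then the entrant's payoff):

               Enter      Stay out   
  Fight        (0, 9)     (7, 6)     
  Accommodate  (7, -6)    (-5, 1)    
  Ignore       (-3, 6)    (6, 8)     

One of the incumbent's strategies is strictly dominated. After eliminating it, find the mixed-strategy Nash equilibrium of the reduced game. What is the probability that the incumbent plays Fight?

The incumbent's strategy Ignore is strictly dominated by Fight: 0 > -3 and 7 > 6. Eliminate Ignore.
The incumbent's mix must leave the entrant indifferent between Enter and Stay out.
  the entrant's expected payoff from Enter: p·9 + (1−p)·(-6) = 15p - 6
  the entrant's expected payoff from Stay out: p·6 + (1−p)·1 = 5p + 1
  15p - 6 = 5p + 1  ⇒  10p = 7  ⇒  p = 7/10.

p = 7/10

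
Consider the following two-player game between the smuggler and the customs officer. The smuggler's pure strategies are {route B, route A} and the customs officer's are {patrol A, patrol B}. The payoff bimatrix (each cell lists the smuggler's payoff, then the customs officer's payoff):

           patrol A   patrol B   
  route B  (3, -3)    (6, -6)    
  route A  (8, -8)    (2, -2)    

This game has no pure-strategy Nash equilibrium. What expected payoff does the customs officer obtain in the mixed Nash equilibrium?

For the customs officer to be willing to mix, the customs officer must be indifferent between patrol A and patrol B, which pins down the smuggler's mix.
  the customs officer's payoff to patrol A: p·(-3) + (1−p)·(-8) = 5p - 8
  the customs officer's payoff to patrol B: p·(-6) + (1−p)·(-2) = -4p - 2
  5p - 8 = -4p - 2  ⇒  9p = 6  ⇒  p = 2/3.
At equilibrium the customs officer is indifferent across columns, so the customs officer's payoff equals the payoff from patrol A: (2/3)·(-3) + (1/3)·(-8) = -14/3.

-14/3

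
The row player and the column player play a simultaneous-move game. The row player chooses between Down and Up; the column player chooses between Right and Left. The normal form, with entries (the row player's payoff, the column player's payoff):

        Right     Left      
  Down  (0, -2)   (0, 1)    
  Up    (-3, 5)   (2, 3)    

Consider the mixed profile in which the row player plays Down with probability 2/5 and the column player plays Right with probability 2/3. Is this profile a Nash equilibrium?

No

Given the column player's mix q = 2/3, the row player's payoff from Down is 0 but from Up is -4/3. The row player strictly prefers Down, so the row player would not mix.
So the proposed profile is not a Nash equilibrium.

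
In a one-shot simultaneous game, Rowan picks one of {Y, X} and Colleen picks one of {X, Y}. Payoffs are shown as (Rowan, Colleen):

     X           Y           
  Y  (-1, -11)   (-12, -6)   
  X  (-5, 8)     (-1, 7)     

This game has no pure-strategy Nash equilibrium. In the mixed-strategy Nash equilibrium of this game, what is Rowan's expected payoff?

Colleen's mix must leave Rowan indifferent between Y and X.
  Rowan's payoff from Y: q·(-1) + (1−q)·(-12) = 11q - 12
  Rowan's payoff from X: q·(-5) + (1−q)·(-1) = -4q - 1
  11q - 12 = -4q - 1  ⇒  15q = 11  ⇒  q = 11/15.
At equilibrium Rowan is indifferent across rows, so Rowan's payoff equals the payoff from Y: (11/15)·(-1) + (4/15)·(-12) = -59/15.

-59/15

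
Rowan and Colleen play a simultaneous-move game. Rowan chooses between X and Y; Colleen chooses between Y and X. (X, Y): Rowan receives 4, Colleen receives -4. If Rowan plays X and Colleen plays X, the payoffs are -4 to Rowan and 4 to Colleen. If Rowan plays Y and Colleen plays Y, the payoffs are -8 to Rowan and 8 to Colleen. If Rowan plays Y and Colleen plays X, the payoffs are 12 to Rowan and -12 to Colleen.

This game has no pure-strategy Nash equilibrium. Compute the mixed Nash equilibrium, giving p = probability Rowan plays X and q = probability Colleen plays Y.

p = 5/7, q = 4/7

Set Colleen's expected payoff from Y equal to that from X:
  Colleen's payoff from Y: p·(-4) + (1−p)·8 = -12p + 8
  Colleen's payoff from X: p·4 + (1−p)·(-12) = 16p - 12
  -12p + 8 = 16p - 12  ⇒  -28p = -20  ⇒  p = 5/7.
Set Rowan's expected payoff from X equal to that from Y:
  Rowan's expected payoff from X: q·4 + (1−q)·(-4) = 8q - 4
  Rowan's expected payoff from Y: q·(-8) + (1−q)·12 = -20q + 12
  8q - 4 = -20q + 12  ⇒  28q = 16  ⇒  q = 4/7.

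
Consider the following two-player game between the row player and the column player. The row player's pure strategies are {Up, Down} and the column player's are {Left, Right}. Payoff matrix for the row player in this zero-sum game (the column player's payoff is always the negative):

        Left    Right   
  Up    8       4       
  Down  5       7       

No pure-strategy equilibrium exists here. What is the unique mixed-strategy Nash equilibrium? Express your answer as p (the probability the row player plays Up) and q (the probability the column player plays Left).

The column player's indifference between Left and Right determines the row player's mixing probability p:
  the column player's payoff from Left: p·(-8) + (1−p)·(-5) = -3p - 5
  the column player's payoff from Right: p·(-4) + (1−p)·(-7) = 3p - 7
  -3p - 5 = 3p - 7  ⇒  -6p = -2  ⇒  p = 1/3.
For the row player to be willing to mix, the row player must be indifferent between Up and Down, which pins down the column player's mix.
  the row player's payoff from Up: q·8 + (1−q)·4 = 4q + 4
  the row player's payoff from Down: q·5 + (1−q)·7 = -2q + 7
  4q + 4 = -2q + 7  ⇒  6q = 3  ⇒  q = 1/2.

p = 1/3, q = 1/2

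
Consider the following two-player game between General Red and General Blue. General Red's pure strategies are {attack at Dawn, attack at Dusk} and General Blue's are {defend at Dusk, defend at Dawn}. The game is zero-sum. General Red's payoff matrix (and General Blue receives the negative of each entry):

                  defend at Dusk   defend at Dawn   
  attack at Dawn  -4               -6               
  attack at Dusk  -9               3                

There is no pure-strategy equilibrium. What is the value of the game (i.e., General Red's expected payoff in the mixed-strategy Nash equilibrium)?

For General Red to be willing to mix, General Red must be indifferent between attack at Dawn and attack at Dusk, which pins down General Blue's mix.
  General Red's expected payoff from attack at Dawn: q·(-4) + (1−q)·(-6) = 2q - 6
  General Red's expected payoff from attack at Dusk: q·(-9) + (1−q)·3 = -12q + 3
  2q - 6 = -12q + 3  ⇒  14q = 9  ⇒  q = 9/14.
The value is General Red's expected payoff against this mix (using attack at Dawn): (9/14)·(-4) + (5/14)·(-6) = -33/7.

v = -33/7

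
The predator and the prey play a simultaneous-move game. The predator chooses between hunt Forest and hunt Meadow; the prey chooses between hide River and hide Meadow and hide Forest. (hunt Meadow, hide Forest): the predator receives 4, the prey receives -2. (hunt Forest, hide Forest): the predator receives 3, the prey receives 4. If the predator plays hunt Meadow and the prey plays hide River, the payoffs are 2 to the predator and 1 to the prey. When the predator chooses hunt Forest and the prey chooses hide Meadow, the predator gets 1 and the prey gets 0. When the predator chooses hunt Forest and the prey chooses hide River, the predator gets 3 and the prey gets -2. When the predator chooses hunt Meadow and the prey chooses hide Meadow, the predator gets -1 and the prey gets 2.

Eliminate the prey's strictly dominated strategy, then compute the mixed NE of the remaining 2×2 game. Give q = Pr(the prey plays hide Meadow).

q = 1/3

The prey's strategy hide River is strictly dominated by hide Meadow: 0 > -2 and 2 > 1. Eliminate hide River.
The predator's indifference between hunt Forest and hunt Meadow determines the prey's mixing probability q:
  the predator's expected payoff from hunt Forest: q·1 + (1−q)·3 = -2q + 3
  the predator's expected payoff from hunt Meadow: q·(-1) + (1−q)·4 = -5q + 4
  -2q + 3 = -5q + 4  ⇒  3q = 1  ⇒  q = 1/3.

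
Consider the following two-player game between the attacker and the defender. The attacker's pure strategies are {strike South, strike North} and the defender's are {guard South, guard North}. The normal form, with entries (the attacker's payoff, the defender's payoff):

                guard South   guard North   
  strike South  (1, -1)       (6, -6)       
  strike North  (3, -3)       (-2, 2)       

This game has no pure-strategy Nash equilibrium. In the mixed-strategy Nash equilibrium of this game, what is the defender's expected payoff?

-2

Set the defender's expected payoff from guard South equal to that from guard North:
  the defender's payoff from guard South: p·(-1) + (1−p)·(-3) = 2p - 3
  the defender's payoff from guard North: p·(-6) + (1−p)·2 = -8p + 2
  2p - 3 = -8p + 2  ⇒  10p = 5  ⇒  p = 1/2.
At equilibrium the defender is indifferent across columns, so the defender's payoff equals the payoff from guard South: (1/2)·(-1) + (1/2)·(-3) = -2.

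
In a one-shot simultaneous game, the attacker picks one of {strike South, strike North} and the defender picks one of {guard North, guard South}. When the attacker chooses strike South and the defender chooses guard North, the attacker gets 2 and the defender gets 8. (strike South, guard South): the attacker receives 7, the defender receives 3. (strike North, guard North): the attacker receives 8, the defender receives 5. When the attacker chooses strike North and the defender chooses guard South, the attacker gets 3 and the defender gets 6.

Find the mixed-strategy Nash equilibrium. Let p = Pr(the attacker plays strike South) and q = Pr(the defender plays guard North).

p = 1/6, q = 2/5

Set the defender's expected payoff from guard North equal to that from guard South:
  the defender's expected payoff from guard North: p·8 + (1−p)·5 = 3p + 5
  the defender's expected payoff from guard South: p·3 + (1−p)·6 = -3p + 6
  3p + 5 = -3p + 6  ⇒  6p = 1  ⇒  p = 1/6.
In a mixed equilibrium the attacker is indifferent between strike South and strike North; this condition fixes q.
  the attacker's payoff to strike South: q·2 + (1−q)·7 = -5q + 7
  the attacker's payoff to strike North: q·8 + (1−q)·3 = 5q + 3
  -5q + 7 = 5q + 3  ⇒  -10q = -4  ⇒  q = 2/5.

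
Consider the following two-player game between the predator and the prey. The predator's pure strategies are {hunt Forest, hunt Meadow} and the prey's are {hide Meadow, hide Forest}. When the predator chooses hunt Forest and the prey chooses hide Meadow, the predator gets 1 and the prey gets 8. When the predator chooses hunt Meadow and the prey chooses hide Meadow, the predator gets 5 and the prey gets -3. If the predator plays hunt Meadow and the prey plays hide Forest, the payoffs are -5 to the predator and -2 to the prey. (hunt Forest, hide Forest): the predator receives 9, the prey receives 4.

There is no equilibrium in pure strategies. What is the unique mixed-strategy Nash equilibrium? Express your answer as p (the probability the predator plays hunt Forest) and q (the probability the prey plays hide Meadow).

p = 1/5, q = 7/9

Set the prey's expected payoff from hide Meadow equal to that from hide Forest:
  the prey's payoff to hide Meadow: p·8 + (1−p)·(-3) = 11p - 3
  the prey's payoff to hide Forest: p·4 + (1−p)·(-2) = 6p - 2
  11p - 3 = 6p - 2  ⇒  5p = 1  ⇒  p = 1/5.
In a mixed equilibrium the predator is indifferent between hunt Forest and hunt Meadow; this condition fixes q.
  the predator's expected payoff from hunt Forest: q·1 + (1−q)·9 = -8q + 9
  the predator's expected payoff from hunt Meadow: q·5 + (1−q)·(-5) = 10q - 5
  -8q + 9 = 10q - 5  ⇒  -18q = -14  ⇒  q = 7/9.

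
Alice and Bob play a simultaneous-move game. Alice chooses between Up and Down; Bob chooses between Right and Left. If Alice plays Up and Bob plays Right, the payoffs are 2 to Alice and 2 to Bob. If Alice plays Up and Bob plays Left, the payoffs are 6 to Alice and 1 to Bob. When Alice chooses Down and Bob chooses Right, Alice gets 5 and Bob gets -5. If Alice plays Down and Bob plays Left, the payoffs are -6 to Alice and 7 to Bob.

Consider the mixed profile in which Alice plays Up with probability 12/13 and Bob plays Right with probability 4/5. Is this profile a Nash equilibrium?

Yes

Check Bob's indifference given Alice's mix p = 12/13:
  payoff from Right = 19/13; payoff from Left = 19/13 — equal.
Check Alice's indifference given Bob's mix q = 4/5:
  payoff from Up = 14/5; payoff from Down = 14/5 — equal.
Both players are indifferent, so neither can profitably deviate.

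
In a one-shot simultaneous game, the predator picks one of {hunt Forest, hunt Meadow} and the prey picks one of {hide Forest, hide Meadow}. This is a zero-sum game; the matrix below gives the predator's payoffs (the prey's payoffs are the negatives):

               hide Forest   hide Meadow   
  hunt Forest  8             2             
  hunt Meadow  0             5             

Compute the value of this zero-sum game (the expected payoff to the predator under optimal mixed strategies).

v = 40/11

The predator's indifference between hunt Forest and hunt Meadow determines the prey's mixing probability q:
  the predator's payoff to hunt Forest: q·8 + (1−q)·2 = 6q + 2
  the predator's payoff to hunt Meadow: q·0 + (1−q)·5 = -5q + 5
  6q + 2 = -5q + 5  ⇒  11q = 3  ⇒  q = 3/11.
The value is the predator's expected payoff against this mix (using hunt Forest): (3/11)·8 + (8/11)·2 = 40/11.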